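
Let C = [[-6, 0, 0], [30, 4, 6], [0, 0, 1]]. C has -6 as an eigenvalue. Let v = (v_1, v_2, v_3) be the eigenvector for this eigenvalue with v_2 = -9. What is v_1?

3

C + 6I = [[0, 0, 0], [30, 10, 6], [0, 0, 7]].
Solving (C + 6I)v = 0 gives the eigenspace spanned by (3, -9, 0).
With v_2 = -9, v = (3, -9, 0), so v_1 = 3.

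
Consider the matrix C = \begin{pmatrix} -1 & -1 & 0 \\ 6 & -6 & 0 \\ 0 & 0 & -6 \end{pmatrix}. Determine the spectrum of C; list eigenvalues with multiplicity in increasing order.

Characteristic polynomial: p(λ) = λ^3 + 13λ^2 + 54λ + 72 = (λ + 3)(λ + 4)(λ + 6).
Roots (with multiplicity): -6, -4, -3.

-6, -4, -3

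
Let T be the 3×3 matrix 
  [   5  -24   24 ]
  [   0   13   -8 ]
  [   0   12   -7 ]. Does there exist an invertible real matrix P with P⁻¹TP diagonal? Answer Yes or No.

Yes

Characteristic polynomial: p(s) = s^3 - 11s^2 + 35s - 25 = (s - 5)^2(s - 1).
s = 5 has algebraic multiplicity 2; rank(T − 5I) = 1, so geometric multiplicity = 2.
Every eigenvalue has geometric = algebraic multiplicity, so T is diagonalizable.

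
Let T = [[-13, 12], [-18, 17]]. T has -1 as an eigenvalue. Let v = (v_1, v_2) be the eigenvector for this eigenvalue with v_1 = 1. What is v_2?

1

T + 1I = [[-12, 12], [-18, 18]].
Solving (T + 1I)v = 0 gives the eigenspace spanned by (1, 1).
With v_1 = 1, v = (1, 1), so v_2 = 1.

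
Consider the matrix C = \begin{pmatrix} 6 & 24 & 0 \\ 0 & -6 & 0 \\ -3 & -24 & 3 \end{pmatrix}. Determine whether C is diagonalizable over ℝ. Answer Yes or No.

Yes

Characteristic polynomial: p(λ) = λ^3 - 3λ^2 - 36λ + 108 = (λ - 6)(λ - 3)(λ + 6).
All 3 eigenvalues are distinct, so C is diagonalizable.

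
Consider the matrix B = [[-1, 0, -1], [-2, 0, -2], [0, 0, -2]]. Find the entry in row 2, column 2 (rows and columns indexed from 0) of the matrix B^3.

-8

Characteristic polynomial: r^3 + 3r^2 + 2r = r(r + 1)(r + 2), so the eigenvalues are -2, -1, 0.
r=-1: eigenvector (1, 2, 0).
r=0: eigenvector (0, 1, 0).
r=-2: eigenvector (1, 2, 1).
P = [[1, 0, 1], [2, 1, 2], [0, 0, 1]], D = diag(-1, 0, -2), P⁻¹ = [[1, 0, -1], [-2, 1, 0], [0, 0, 1]].
B³ = P·diag(-1, 0, -8)·P⁻¹ = [[-1, 0, -7], [-2, 0, -14], [0, 0, -8]].
The requested entry is -8.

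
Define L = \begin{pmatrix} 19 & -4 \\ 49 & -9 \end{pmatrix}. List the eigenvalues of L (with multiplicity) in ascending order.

5, 5

Characteristic polynomial: p(s) = s^2 - 10s + 25 = (s - 5)^2.
Roots (with multiplicity): 5, 5.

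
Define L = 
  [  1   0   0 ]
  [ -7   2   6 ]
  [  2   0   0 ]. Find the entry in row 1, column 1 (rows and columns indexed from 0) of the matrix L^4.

16

Characteristic polynomial: μ^3 - 3μ^2 + 2μ = μ(μ - 2)(μ - 1), so the eigenvalues are 0, 1, 2.
μ=2: eigenvector (0, 1, 0).
μ=1: eigenvector (1, -5, 2).
μ=0: eigenvector (0, -3, 1).
P = [[0, 1, 0], [1, -5, -3], [0, 2, 1]], D = diag(2, 1, 0), P⁻¹ = [[-1, 1, 3], [1, 0, 0], [-2, 0, 1]].
L⁴ = P·diag(16, 1, 0)·P⁻¹ = [[1, 0, 0], [-21, 16, 48], [2, 0, 0]].
The requested entry is 16.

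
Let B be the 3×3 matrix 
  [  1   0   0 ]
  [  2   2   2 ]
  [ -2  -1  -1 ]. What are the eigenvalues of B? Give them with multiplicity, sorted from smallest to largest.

0, 1, 1

Characteristic polynomial: p(t) = t^3 - 2t^2 + t = t(t - 1)^2.
Roots (with multiplicity): 0, 1, 1.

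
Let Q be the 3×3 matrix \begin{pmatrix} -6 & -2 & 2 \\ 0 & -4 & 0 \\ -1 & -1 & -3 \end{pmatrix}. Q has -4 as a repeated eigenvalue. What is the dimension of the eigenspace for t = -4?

2

Q + 4I = [[-2, -2, 2], [0, 0, 0], [-1, -1, 1]].
This matrix has rank 1, so its null space has dimension 3 − 1 = 2.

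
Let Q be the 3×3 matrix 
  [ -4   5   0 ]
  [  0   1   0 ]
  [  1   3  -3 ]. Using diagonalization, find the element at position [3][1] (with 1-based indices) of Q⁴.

-175

Characteristic polynomial: μ^3 + 6μ^2 + 5μ - 12 = (μ - 1)(μ + 3)(μ + 4), so the eigenvalues are -4, -3, 1.
μ=1: eigenvector (-1, -1, -1).
μ=-3: eigenvector (0, 0, 1).
μ=-4: eigenvector (1, 0, -1).
P = [[-1, 0, 1], [-1, 0, 0], [-1, 1, -1]], D = diag(1, -3, -4), P⁻¹ = [[0, -1, 0], [1, -2, 1], [1, -1, 0]].
Q⁴ = P·diag(1, 81, 256)·P⁻¹ = [[256, -255, 0], [0, 1, 0], [-175, 95, 81]].
The requested entry is -175.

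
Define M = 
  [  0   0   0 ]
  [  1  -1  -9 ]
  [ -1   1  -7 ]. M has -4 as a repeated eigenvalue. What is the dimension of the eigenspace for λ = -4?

1

M + 4I = [[4, 0, 0], [1, 3, -9], [-1, 1, -3]].
This matrix has rank 2, so its null space has dimension 3 − 2 = 1.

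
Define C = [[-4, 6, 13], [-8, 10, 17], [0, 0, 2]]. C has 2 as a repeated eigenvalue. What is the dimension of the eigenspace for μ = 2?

1

C − 2I = [[-6, 6, 13], [-8, 8, 17], [0, 0, 0]].
This matrix has rank 2, so its null space has dimension 3 − 2 = 1.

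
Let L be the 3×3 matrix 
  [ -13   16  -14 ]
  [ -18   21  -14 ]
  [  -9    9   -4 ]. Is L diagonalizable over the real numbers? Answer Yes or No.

Yes

Characteristic polynomial: p(s) = s^3 - 4s^2 - 17s + 60 = (s - 5)(s - 3)(s + 4).
All 3 eigenvalues are distinct, so L is diagonalizable.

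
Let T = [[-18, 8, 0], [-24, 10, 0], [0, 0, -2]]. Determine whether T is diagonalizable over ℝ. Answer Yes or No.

Yes

Characteristic polynomial: p(μ) = μ^3 + 10μ^2 + 28μ + 24 = (μ + 2)^2(μ + 6).
μ = -2 has algebraic multiplicity 2; rank(T + 2I) = 1, so geometric multiplicity = 2.
Every eigenvalue has geometric = algebraic multiplicity, so T is diagonalizable.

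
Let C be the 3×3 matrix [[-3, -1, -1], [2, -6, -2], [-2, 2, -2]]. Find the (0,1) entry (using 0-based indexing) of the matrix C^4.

Characteristic polynomial: r^3 + 11r^2 + 40r + 48 = (r + 3)(r + 4)^2, so the eigenvalues are -4, -4, -3.
r=-3: eigenvector (1, 2, -2).
r=-4: eigenvector (0, 1, -1).
r=-4: eigenvector (1, 0, 1).
P = [[1, 0, 1], [2, 1, 0], [-2, -1, 1]], D = diag(-3, -4, -4), P⁻¹ = [[1, -1, -1], [-2, 3, 2], [0, 1, 1]].
C⁴ = P·diag(81, 256, 256)·P⁻¹ = [[81, 175, 175], [-350, 606, 350], [350, -350, -94]].
The requested entry is 175.

175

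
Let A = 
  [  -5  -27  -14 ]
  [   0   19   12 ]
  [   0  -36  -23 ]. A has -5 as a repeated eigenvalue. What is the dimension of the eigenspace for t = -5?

A + 5I = [[0, -27, -14], [0, 24, 12], [0, -36, -18]].
This matrix has rank 2, so its null space has dimension 3 − 2 = 1.

1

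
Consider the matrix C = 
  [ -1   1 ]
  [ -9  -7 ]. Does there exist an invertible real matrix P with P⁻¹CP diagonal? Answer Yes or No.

Characteristic polynomial: p(t) = t^2 + 8t + 16 = (t + 4)^2.
t = -4 has algebraic multiplicity 2; rank(C + 4I) = 1, so geometric multiplicity = 1.
Geometric multiplicity < algebraic multiplicity, so C is not diagonalizable.

No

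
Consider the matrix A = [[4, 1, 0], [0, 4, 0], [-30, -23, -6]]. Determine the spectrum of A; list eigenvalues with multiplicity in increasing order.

-6, 4, 4

Characteristic polynomial: p(t) = t^3 - 2t^2 - 32t + 96 = (t - 4)^2(t + 6).
Roots (with multiplicity): -6, 4, 4.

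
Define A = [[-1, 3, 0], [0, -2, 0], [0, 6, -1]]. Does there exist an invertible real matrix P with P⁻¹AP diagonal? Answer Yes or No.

Characteristic polynomial: p(λ) = λ^3 + 4λ^2 + 5λ + 2 = (λ + 1)^2(λ + 2).
λ = -1 has algebraic multiplicity 2; rank(A + 1I) = 1, so geometric multiplicity = 2.
Every eigenvalue has geometric = algebraic multiplicity, so A is diagonalizable.

Yes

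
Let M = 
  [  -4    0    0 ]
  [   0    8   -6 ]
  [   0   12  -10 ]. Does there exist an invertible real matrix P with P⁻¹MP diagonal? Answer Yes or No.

Yes

Characteristic polynomial: p(s) = s^3 + 6s^2 - 32 = (s - 2)(s + 4)^2.
s = -4 has algebraic multiplicity 2; rank(M + 4I) = 1, so geometric multiplicity = 2.
Every eigenvalue has geometric = algebraic multiplicity, so M is diagonalizable.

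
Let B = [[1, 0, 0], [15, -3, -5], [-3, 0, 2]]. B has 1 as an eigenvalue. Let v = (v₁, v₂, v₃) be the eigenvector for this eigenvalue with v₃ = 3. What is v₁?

1

B − 1I = [[0, 0, 0], [15, -4, -5], [-3, 0, 1]].
Solving (B − 1I)v = 0 gives the eigenspace spanned by (1, 0, 3).
With v₃ = 3, v = (1, 0, 3), so v₁ = 1.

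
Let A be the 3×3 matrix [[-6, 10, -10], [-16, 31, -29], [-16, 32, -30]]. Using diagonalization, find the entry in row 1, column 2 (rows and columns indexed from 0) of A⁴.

5135

Characteristic polynomial: λ^3 + 5λ^2 - 8λ - 12 = (λ - 2)(λ + 1)(λ + 6), so the eigenvalues are -6, -1, 2.
λ=-6: eigenvector (1, 2, 2).
λ=-1: eigenvector (2, 1, 0).
λ=2: eigenvector (0, 1, 1).
P = [[1, 2, 0], [2, 1, 1], [2, 0, 1]], D = diag(-6, -1, 2), P⁻¹ = [[1, -2, 2], [0, 1, -1], [-2, 4, -3]].
A⁴ = P·diag(1296, 1, 16)·P⁻¹ = [[1296, -2590, 2590], [2560, -5119, 5135], [2560, -5120, 5136]].
The requested entry is 5135.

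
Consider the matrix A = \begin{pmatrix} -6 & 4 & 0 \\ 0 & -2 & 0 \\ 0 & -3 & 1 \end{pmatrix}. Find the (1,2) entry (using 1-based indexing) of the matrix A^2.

Characteristic polynomial: s^3 + 7s^2 + 4s - 12 = (s - 1)(s + 2)(s + 6), so the eigenvalues are -6, -2, 1.
s=-6: eigenvector (1, 0, 0).
s=1: eigenvector (0, 0, 1).
s=-2: eigenvector (1, 1, 1).
P = [[1, 0, 1], [0, 0, 1], [0, 1, 1]], D = diag(-6, 1, -2), P⁻¹ = [[1, -1, 0], [0, -1, 1], [0, 1, 0]].
A² = P·diag(36, 1, 4)·P⁻¹ = [[36, -32, 0], [0, 4, 0], [0, 3, 1]].
The requested entry is -32.

-32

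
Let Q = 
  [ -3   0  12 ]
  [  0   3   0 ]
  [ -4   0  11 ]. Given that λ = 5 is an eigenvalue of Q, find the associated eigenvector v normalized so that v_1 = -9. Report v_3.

Q − 5I = [[-8, 0, 12], [0, -2, 0], [-4, 0, 6]].
Solving (Q − 5I)v = 0 gives the eigenspace spanned by (-9, 0, -6).
With v_1 = -9, v = (-9, 0, -6), so v_3 = -6.

-6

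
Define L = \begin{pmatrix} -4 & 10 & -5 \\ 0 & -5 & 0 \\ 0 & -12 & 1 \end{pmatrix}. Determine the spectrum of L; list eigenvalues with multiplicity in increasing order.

Characteristic polynomial: p(r) = r^3 + 8r^2 + 11r - 20 = (r - 1)(r + 4)(r + 5).
Roots (with multiplicity): -5, -4, 1.

-5, -4, 1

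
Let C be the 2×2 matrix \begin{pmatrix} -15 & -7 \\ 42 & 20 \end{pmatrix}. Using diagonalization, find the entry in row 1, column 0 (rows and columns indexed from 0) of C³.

Characteristic polynomial: μ^2 - 5μ - 6 = (μ - 6)(μ + 1), so the eigenvalues are -1, 6.
μ=6: eigenvector (1, -3).
μ=-1: eigenvector (1, -2).
P = [[1, 1], [-3, -2]], D = diag(6, -1), P⁻¹ = [[-2, -1], [3, 1]].
C³ = P·diag(216, -1)·P⁻¹ = [[-435, -217], [1302, 650]].
The requested entry is 1302.

1302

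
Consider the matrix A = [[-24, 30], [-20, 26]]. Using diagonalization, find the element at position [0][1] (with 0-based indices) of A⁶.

Characteristic polynomial: s^2 - 2s - 24 = (s - 6)(s + 4), so the eigenvalues are -4, 6.
s=6: eigenvector (1, 1).
s=-4: eigenvector (-3, -2).
P = [[1, -3], [1, -2]], D = diag(6, -4), P⁻¹ = [[-2, 3], [-1, 1]].
A⁶ = P·diag(46656, 4096)·P⁻¹ = [[-81024, 127680], [-85120, 131776]].
The requested entry is 127680.

127680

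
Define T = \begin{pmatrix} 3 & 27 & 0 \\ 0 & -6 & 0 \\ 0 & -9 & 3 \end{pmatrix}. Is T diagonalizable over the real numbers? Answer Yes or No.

Yes

Characteristic polynomial: p(r) = r^3 - 27r + 54 = (r - 3)^2(r + 6).
r = 3 has algebraic multiplicity 2; rank(T − 3I) = 1, so geometric multiplicity = 2.
Every eigenvalue has geometric = algebraic multiplicity, so T is diagonalizable.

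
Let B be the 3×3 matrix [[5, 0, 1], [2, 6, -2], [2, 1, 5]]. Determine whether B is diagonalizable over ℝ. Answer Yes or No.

Characteristic polynomial: p(t) = t^3 - 16t^2 + 85t - 150 = (t - 6)(t - 5)^2.
t = 5 has algebraic multiplicity 2; rank(B − 5I) = 2, so geometric multiplicity = 1.
Geometric multiplicity < algebraic multiplicity, so B is not diagonalizable.

No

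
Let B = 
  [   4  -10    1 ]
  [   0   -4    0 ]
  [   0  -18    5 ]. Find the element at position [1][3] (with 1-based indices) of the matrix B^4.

Characteristic polynomial: μ^3 - 5μ^2 - 16μ + 80 = (μ - 5)(μ - 4)(μ + 4), so the eigenvalues are -4, 4, 5.
μ=4: eigenvector (1, 0, 0).
μ=-4: eigenvector (1, 1, 2).
μ=5: eigenvector (1, 0, 1).
P = [[1, 1, 1], [0, 1, 0], [0, 2, 1]], D = diag(4, -4, 5), P⁻¹ = [[1, 1, -1], [0, 1, 0], [0, -2, 1]].
B⁴ = P·diag(256, 256, 625)·P⁻¹ = [[256, -738, 369], [0, 256, 0], [0, -738, 625]].
The requested entry is 369.

369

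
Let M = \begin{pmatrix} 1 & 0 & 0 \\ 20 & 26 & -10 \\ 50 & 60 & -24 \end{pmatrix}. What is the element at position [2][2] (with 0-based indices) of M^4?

Characteristic polynomial: t^3 - 3t^2 - 22t + 24 = (t - 6)(t - 1)(t + 4), so the eigenvalues are -4, 1, 6.
t=1: eigenvector (1, 0, 2).
t=-4: eigenvector (0, -1, -3).
t=6: eigenvector (0, 1, 2).
P = [[1, 0, 0], [0, -1, 1], [2, -3, 2]], D = diag(1, -4, 6), P⁻¹ = [[1, 0, 0], [2, 2, -1], [2, 3, -1]].
M⁴ = P·diag(1, 256, 1296)·P⁻¹ = [[1, 0, 0], [2080, 3376, -1040], [3650, 6240, -1824]].
The requested entry is -1824.

-1824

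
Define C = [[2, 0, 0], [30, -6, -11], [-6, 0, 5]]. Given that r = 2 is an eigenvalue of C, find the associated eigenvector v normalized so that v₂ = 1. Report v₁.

1

C − 2I = [[0, 0, 0], [30, -8, -11], [-6, 0, 3]].
Solving (C − 2I)v = 0 gives the eigenspace spanned by (1, 1, 2).
With v₂ = 1, v = (1, 1, 2), so v₁ = 1.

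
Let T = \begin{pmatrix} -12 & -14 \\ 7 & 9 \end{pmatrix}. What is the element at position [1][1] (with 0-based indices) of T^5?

3189

Characteristic polynomial: r^2 + 3r - 10 = (r - 2)(r + 5), so the eigenvalues are -5, 2.
r=-5: eigenvector (2, -1).
r=2: eigenvector (-1, 1).
P = [[2, -1], [-1, 1]], D = diag(-5, 2), P⁻¹ = [[1, 1], [1, 2]].
T⁵ = P·diag(-3125, 32)·P⁻¹ = [[-6282, -6314], [3157, 3189]].
The requested entry is 3189.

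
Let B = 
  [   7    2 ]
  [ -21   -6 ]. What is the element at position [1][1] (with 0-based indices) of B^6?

-6

Characteristic polynomial: r^2 - r = r(r - 1), so the eigenvalues are 0, 1.
r=0: eigenvector (-2, 7).
r=1: eigenvector (1, -3).
P = [[-2, 1], [7, -3]], D = diag(0, 1), P⁻¹ = [[3, 1], [7, 2]].
B⁶ = P·diag(0, 1)·P⁻¹ = [[7, 2], [-21, -6]].
The requested entry is -6.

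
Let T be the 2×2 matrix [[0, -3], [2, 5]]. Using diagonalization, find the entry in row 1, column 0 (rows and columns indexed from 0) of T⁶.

Characteristic polynomial: r^2 - 5r + 6 = (r - 3)(r - 2), so the eigenvalues are 2, 3.
r=2: eigenvector (3, -2).
r=3: eigenvector (-1, 1).
P = [[3, -1], [-2, 1]], D = diag(2, 3), P⁻¹ = [[1, 1], [2, 3]].
T⁶ = P·diag(64, 729)·P⁻¹ = [[-1266, -1995], [1330, 2059]].
The requested entry is 1330.

1330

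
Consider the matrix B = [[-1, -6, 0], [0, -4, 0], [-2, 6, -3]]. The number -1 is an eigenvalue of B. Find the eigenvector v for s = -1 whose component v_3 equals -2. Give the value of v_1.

2

B + 1I = [[0, -6, 0], [0, -3, 0], [-2, 6, -2]].
Solving (B + 1I)v = 0 gives the eigenspace spanned by (2, 0, -2).
With v_3 = -2, v = (2, 0, -2), so v_1 = 2.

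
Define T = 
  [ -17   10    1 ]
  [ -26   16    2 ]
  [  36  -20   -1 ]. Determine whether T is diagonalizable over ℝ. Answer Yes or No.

Characteristic polynomial: p(μ) = μ^3 + 2μ^2 - 7μ + 4 = (μ - 1)^2(μ + 4).
μ = 1 has algebraic multiplicity 2; rank(T − 1I) = 2, so geometric multiplicity = 1.
Geometric multiplicity < algebraic multiplicity, so T is not diagonalizable.

No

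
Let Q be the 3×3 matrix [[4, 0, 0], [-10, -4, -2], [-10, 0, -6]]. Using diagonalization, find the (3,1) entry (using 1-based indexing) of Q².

Characteristic polynomial: t^3 + 6t^2 - 16t - 96 = (t - 4)(t + 4)(t + 6), so the eigenvalues are -6, -4, 4.
t=4: eigenvector (1, -1, -1).
t=-4: eigenvector (0, 1, 0).
t=-6: eigenvector (0, 1, 1).
P = [[1, 0, 0], [-1, 1, 1], [-1, 0, 1]], D = diag(4, -4, -6), P⁻¹ = [[1, 0, 0], [0, 1, -1], [1, 0, 1]].
Q² = P·diag(16, 16, 36)·P⁻¹ = [[16, 0, 0], [20, 16, 20], [20, 0, 36]].
The requested entry is 20.

20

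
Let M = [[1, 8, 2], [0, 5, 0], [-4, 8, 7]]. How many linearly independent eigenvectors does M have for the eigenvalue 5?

2

M − 5I = [[-4, 8, 2], [0, 0, 0], [-4, 8, 2]].
This matrix has rank 1, so its null space has dimension 3 − 1 = 2.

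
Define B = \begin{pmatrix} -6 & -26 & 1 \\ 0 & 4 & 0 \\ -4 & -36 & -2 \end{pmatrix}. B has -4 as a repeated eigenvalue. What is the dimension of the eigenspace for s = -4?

B + 4I = [[-2, -26, 1], [0, 8, 0], [-4, -36, 2]].
This matrix has rank 2, so its null space has dimension 3 − 2 = 1.

1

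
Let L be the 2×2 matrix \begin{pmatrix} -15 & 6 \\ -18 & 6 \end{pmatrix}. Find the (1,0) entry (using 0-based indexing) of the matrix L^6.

275562

Characteristic polynomial: μ^2 + 9μ + 18 = (μ + 3)(μ + 6), so the eigenvalues are -6, -3.
μ=-3: eigenvector (-1, -2).
μ=-6: eigenvector (2, 3).
P = [[-1, 2], [-2, 3]], D = diag(-3, -6), P⁻¹ = [[3, -2], [2, -1]].
L⁶ = P·diag(729, 46656)·P⁻¹ = [[184437, -91854], [275562, -137052]].
The requested entry is 275562.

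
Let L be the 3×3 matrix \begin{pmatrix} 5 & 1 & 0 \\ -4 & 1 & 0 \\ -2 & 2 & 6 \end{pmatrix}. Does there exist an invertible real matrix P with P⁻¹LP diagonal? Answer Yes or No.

Characteristic polynomial: p(r) = r^3 - 12r^2 + 45r - 54 = (r - 6)(r - 3)^2.
r = 3 has algebraic multiplicity 2; rank(L − 3I) = 2, so geometric multiplicity = 1.
Geometric multiplicity < algebraic multiplicity, so L is not diagonalizable.

No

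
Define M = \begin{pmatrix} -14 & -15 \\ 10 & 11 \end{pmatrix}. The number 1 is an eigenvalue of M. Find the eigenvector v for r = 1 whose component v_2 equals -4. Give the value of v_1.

M − 1I = [[-15, -15], [10, 10]].
Solving (M − 1I)v = 0 gives the eigenspace spanned by (4, -4).
With v_2 = -4, v = (4, -4), so v_1 = 4.

4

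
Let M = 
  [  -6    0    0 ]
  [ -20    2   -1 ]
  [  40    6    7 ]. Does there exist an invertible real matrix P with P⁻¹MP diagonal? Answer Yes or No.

Yes

Characteristic polynomial: p(λ) = λ^3 - 3λ^2 - 34λ + 120 = (λ - 5)(λ - 4)(λ + 6).
All 3 eigenvalues are distinct, so M is diagonalizable.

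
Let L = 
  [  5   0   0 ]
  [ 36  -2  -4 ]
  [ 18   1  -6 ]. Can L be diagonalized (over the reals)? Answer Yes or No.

Characteristic polynomial: p(t) = t^3 + 3t^2 - 24t - 80 = (t - 5)(t + 4)^2.
t = -4 has algebraic multiplicity 2; rank(L + 4I) = 2, so geometric multiplicity = 1.
Geometric multiplicity < algebraic multiplicity, so L is not diagonalizable.

No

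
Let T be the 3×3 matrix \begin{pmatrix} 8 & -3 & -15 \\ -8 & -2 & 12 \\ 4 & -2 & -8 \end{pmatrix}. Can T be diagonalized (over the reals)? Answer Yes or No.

Characteristic polynomial: p(r) = r^3 + 2r^2 - 4r - 8 = (r - 2)(r + 2)^2.
r = -2 has algebraic multiplicity 2; rank(T + 2I) = 2, so geometric multiplicity = 1.
Geometric multiplicity < algebraic multiplicity, so T is not diagonalizable.

No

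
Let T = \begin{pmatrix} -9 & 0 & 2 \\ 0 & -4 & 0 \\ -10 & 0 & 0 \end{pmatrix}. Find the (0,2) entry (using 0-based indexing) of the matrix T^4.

-738

Characteristic polynomial: λ^3 + 13λ^2 + 56λ + 80 = (λ + 4)^2(λ + 5), so the eigenvalues are -5, -4, -4.
λ=-5: eigenvector (1, 0, 2).
λ=-4: eigenvector (2, 0, 5).
λ=-4: eigenvector (0, 1, 0).
P = [[1, 2, 0], [0, 0, 1], [2, 5, 0]], D = diag(-5, -4, -4), P⁻¹ = [[5, 0, -2], [-2, 0, 1], [0, 1, 0]].
T⁴ = P·diag(625, 256, 256)·P⁻¹ = [[2101, 0, -738], [0, 256, 0], [3690, 0, -1220]].
The requested entry is -738.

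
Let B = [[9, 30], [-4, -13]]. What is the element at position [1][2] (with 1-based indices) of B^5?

3630

Characteristic polynomial: λ^2 + 4λ + 3 = (λ + 1)(λ + 3), so the eigenvalues are -3, -1.
λ=-1: eigenvector (-3, 1).
λ=-3: eigenvector (-5, 2).
P = [[-3, -5], [1, 2]], D = diag(-1, -3), P⁻¹ = [[-2, -5], [1, 3]].
B⁵ = P·diag(-1, -243)·P⁻¹ = [[1209, 3630], [-484, -1453]].
The requested entry is 3630.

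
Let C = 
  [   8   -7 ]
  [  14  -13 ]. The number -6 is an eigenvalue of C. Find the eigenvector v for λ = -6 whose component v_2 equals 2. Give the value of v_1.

C + 6I = [[14, -7], [14, -7]].
Solving (C + 6I)v = 0 gives the eigenspace spanned by (1, 2).
With v_2 = 2, v = (1, 2), so v_1 = 1.

1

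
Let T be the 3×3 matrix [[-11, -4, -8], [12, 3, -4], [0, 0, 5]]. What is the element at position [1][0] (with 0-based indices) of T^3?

588

Characteristic polynomial: λ^3 + 3λ^2 - 25λ - 75 = (λ - 5)(λ + 3)(λ + 5), so the eigenvalues are -5, -3, 5.
λ=5: eigenvector (0, -2, 1).
λ=-5: eigenvector (2, -3, 0).
λ=-3: eigenvector (1, -2, 0).
P = [[0, 2, 1], [-2, -3, -2], [1, 0, 0]], D = diag(5, -5, -3), P⁻¹ = [[0, 0, 1], [2, 1, 2], [-3, -2, -4]].
T³ = P·diag(125, -125, -27)·P⁻¹ = [[-419, -196, -392], [588, 267, 284], [0, 0, 125]].
The requested entry is 588.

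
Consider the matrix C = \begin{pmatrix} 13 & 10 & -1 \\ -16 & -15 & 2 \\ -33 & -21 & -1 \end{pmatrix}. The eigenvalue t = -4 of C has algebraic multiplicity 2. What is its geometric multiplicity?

1

C + 4I = [[17, 10, -1], [-16, -11, 2], [-33, -21, 3]].
This matrix has rank 2, so its null space has dimension 3 − 2 = 1.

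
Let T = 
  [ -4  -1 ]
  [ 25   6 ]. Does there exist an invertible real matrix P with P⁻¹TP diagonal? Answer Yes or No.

No

Characteristic polynomial: p(r) = r^2 - 2r + 1 = (r - 1)^2.
r = 1 has algebraic multiplicity 2; rank(T − 1I) = 1, so geometric multiplicity = 1.
Geometric multiplicity < algebraic multiplicity, so T is not diagonalizable.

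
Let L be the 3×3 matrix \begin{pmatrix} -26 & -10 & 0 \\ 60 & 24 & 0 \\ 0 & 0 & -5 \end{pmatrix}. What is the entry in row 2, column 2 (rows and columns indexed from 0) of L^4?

625

Characteristic polynomial: s^3 + 7s^2 - 14s - 120 = (s - 4)(s + 5)(s + 6), so the eigenvalues are -6, -5, 4.
s=-6: eigenvector (-1, 2, 0).
s=4: eigenvector (1, -3, 0).
s=-5: eigenvector (0, 0, 1).
P = [[-1, 1, 0], [2, -3, 0], [0, 0, 1]], D = diag(-6, 4, -5), P⁻¹ = [[-3, -1, 0], [-2, -1, 0], [0, 0, 1]].
L⁴ = P·diag(1296, 256, 625)·P⁻¹ = [[3376, 1040, 0], [-6240, -1824, 0], [0, 0, 625]].
The requested entry is 625.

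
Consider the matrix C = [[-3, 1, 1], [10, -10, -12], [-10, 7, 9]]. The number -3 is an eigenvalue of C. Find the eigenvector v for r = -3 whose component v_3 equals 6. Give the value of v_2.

C + 3I = [[0, 1, 1], [10, -7, -12], [-10, 7, 12]].
Solving (C + 3I)v = 0 gives the eigenspace spanned by (3, -6, 6).
With v_3 = 6, v = (3, -6, 6), so v_2 = -6.

-6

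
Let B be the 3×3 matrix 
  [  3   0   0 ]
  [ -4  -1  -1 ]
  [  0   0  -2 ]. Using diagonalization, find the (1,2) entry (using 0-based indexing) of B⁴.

Characteristic polynomial: λ^3 - 7λ - 6 = (λ - 3)(λ + 1)(λ + 2), so the eigenvalues are -2, -1, 3.
λ=3: eigenvector (1, -1, 0).
λ=-1: eigenvector (0, 1, 0).
λ=-2: eigenvector (0, 1, 1).
P = [[1, 0, 0], [-1, 1, 1], [0, 0, 1]], D = diag(3, -1, -2), P⁻¹ = [[1, 0, 0], [1, 1, -1], [0, 0, 1]].
B⁴ = P·diag(81, 1, 16)·P⁻¹ = [[81, 0, 0], [-80, 1, 15], [0, 0, 16]].
The requested entry is 15.

15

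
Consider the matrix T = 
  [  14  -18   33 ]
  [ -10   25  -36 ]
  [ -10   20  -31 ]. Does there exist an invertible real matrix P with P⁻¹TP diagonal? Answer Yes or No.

Characteristic polynomial: p(λ) = λ^3 - 8λ^2 + 11λ + 20 = (λ - 5)(λ - 4)(λ + 1).
All 3 eigenvalues are distinct, so T is diagonalizable.

Yes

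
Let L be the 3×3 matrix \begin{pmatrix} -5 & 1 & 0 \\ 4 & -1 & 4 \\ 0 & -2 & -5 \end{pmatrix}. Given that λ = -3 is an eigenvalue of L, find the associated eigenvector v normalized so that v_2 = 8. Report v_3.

-8

L + 3I = [[-2, 1, 0], [4, 2, 4], [0, -2, -2]].
Solving (L + 3I)v = 0 gives the eigenspace spanned by (4, 8, -8).
With v_2 = 8, v = (4, 8, -8), so v_3 = -8.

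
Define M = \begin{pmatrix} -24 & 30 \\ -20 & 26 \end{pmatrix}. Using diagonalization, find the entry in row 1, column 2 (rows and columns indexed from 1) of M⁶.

127680

Characteristic polynomial: s^2 - 2s - 24 = (s - 6)(s + 4), so the eigenvalues are -4, 6.
s=6: eigenvector (1, 1).
s=-4: eigenvector (3, 2).
P = [[1, 3], [1, 2]], D = diag(6, -4), P⁻¹ = [[-2, 3], [1, -1]].
M⁶ = P·diag(46656, 4096)·P⁻¹ = [[-81024, 127680], [-85120, 131776]].
The requested entry is 127680.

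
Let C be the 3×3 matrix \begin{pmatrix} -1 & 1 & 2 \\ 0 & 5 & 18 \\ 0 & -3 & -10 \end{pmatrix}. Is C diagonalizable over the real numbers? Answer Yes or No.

Characteristic polynomial: p(λ) = λ^3 + 6λ^2 + 9λ + 4 = (λ + 1)^2(λ + 4).
λ = -1 has algebraic multiplicity 2; rank(C + 1I) = 2, so geometric multiplicity = 1.
Geometric multiplicity < algebraic multiplicity, so C is not diagonalizable.

No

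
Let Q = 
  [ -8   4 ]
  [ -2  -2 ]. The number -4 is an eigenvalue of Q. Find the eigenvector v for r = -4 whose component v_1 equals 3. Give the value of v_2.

3

Q + 4I = [[-4, 4], [-2, 2]].
Solving (Q + 4I)v = 0 gives the eigenspace spanned by (3, 3).
With v_1 = 3, v = (3, 3), so v_2 = 3.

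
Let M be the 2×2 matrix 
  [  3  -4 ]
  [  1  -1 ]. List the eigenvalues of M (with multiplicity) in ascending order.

Characteristic polynomial: p(t) = t^2 - 2t + 1 = (t - 1)^2.
Roots (with multiplicity): 1, 1.

1, 1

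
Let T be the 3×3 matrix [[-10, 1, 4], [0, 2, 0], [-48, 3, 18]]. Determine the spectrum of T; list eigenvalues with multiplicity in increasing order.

2, 2, 6

Characteristic polynomial: p(μ) = μ^3 - 10μ^2 + 28μ - 24 = (μ - 6)(μ - 2)^2.
Roots (with multiplicity): 2, 2, 6.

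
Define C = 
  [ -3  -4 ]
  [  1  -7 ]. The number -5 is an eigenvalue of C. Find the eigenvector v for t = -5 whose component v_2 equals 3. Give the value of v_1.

6

C + 5I = [[2, -4], [1, -2]].
Solving (C + 5I)v = 0 gives the eigenspace spanned by (6, 3).
With v_2 = 3, v = (6, 3), so v_1 = 6.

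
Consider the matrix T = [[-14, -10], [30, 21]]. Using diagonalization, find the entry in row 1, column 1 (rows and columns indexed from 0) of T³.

861

Characteristic polynomial: s^2 - 7s + 6 = (s - 6)(s - 1), so the eigenvalues are 1, 6.
s=6: eigenvector (1, -2).
s=1: eigenvector (2, -3).
P = [[1, 2], [-2, -3]], D = diag(6, 1), P⁻¹ = [[-3, -2], [2, 1]].
T³ = P·diag(216, 1)·P⁻¹ = [[-644, -430], [1290, 861]].
The requested entry is 861.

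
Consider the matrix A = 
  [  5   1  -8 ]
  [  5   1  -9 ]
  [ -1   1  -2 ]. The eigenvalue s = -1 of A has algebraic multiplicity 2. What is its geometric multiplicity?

1

A + 1I = [[6, 1, -8], [5, 2, -9], [-1, 1, -1]].
This matrix has rank 2, so its null space has dimension 3 − 2 = 1.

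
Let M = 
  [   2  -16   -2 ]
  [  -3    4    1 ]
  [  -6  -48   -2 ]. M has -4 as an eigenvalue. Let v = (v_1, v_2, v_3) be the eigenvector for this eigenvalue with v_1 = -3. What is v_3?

-9

M + 4I = [[6, -16, -2], [-3, 8, 1], [-6, -48, 2]].
Solving (M + 4I)v = 0 gives the eigenspace spanned by (-3, 0, -9).
With v_1 = -3, v = (-3, 0, -9), so v_3 = -9.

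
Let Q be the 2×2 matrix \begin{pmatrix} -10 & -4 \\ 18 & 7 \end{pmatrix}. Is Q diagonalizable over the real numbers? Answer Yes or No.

Characteristic polynomial: p(r) = r^2 + 3r + 2 = (r + 1)(r + 2).
All 2 eigenvalues are distinct, so Q is diagonalizable.

Yes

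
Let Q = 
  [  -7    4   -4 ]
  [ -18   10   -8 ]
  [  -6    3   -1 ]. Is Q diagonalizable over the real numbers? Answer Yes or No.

Characteristic polynomial: p(r) = r^3 - 2r^2 - r + 2 = (r - 2)(r - 1)(r + 1).
All 3 eigenvalues are distinct, so Q is diagonalizable.

Yes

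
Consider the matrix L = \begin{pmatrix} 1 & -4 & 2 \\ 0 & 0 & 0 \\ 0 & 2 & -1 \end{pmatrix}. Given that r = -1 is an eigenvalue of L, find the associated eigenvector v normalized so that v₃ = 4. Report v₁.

L + 1I = [[2, -4, 2], [0, 1, 0], [0, 2, 0]].
Solving (L + 1I)v = 0 gives the eigenspace spanned by (-4, 0, 4).
With v₃ = 4, v = (-4, 0, 4), so v₁ = -4.

-4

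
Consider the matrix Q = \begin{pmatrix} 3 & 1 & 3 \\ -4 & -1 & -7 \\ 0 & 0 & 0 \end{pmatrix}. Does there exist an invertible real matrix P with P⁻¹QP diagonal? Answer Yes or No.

No

Characteristic polynomial: p(s) = s^3 - 2s^2 + s = s(s - 1)^2.
s = 1 has algebraic multiplicity 2; rank(Q − 1I) = 2, so geometric multiplicity = 1.
Geometric multiplicity < algebraic multiplicity, so Q is not diagonalizable.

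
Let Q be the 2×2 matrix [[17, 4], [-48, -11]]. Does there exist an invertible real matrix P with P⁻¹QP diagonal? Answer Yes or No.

Characteristic polynomial: p(t) = t^2 - 6t + 5 = (t - 5)(t - 1).
All 2 eigenvalues are distinct, so Q is diagonalizable.

Yes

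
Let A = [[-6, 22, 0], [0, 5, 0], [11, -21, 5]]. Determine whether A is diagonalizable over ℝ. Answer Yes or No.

No

Characteristic polynomial: p(t) = t^3 - 4t^2 - 35t + 150 = (t - 5)^2(t + 6).
t = 5 has algebraic multiplicity 2; rank(A − 5I) = 2, so geometric multiplicity = 1.
Geometric multiplicity < algebraic multiplicity, so A is not diagonalizable.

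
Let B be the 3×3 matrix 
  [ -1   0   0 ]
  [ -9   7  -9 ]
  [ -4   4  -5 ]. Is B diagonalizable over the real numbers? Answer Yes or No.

Characteristic polynomial: p(s) = s^3 - s^2 - s + 1 = (s - 1)^2(s + 1).
s = 1 has algebraic multiplicity 2; rank(B − 1I) = 2, so geometric multiplicity = 1.
Geometric multiplicity < algebraic multiplicity, so B is not diagonalizable.

No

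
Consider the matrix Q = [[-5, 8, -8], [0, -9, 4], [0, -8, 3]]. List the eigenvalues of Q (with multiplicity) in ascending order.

-5, -5, -1

Characteristic polynomial: p(μ) = μ^3 + 11μ^2 + 35μ + 25 = (μ + 1)(μ + 5)^2.
Roots (with multiplicity): -5, -5, -1.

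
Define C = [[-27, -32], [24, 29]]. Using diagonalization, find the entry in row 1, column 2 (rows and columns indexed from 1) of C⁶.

-59584

Characteristic polynomial: t^2 - 2t - 15 = (t - 5)(t + 3), so the eigenvalues are -3, 5.
t=5: eigenvector (1, -1).
t=-3: eigenvector (4, -3).
P = [[1, 4], [-1, -3]], D = diag(5, -3), P⁻¹ = [[-3, -4], [1, 1]].
C⁶ = P·diag(15625, 729)·P⁻¹ = [[-43959, -59584], [44688, 60313]].
The requested entry is -59584.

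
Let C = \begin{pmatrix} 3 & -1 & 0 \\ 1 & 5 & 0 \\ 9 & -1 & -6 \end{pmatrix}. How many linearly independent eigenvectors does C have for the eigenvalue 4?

1

C − 4I = [[-1, -1, 0], [1, 1, 0], [9, -1, -10]].
This matrix has rank 2, so its null space has dimension 3 − 2 = 1.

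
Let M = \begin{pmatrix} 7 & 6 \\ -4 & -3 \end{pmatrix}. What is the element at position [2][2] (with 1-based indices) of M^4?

-159

Characteristic polynomial: t^2 - 4t + 3 = (t - 3)(t - 1), so the eigenvalues are 1, 3.
t=3: eigenvector (3, -2).
t=1: eigenvector (1, -1).
P = [[3, 1], [-2, -1]], D = diag(3, 1), P⁻¹ = [[1, 1], [-2, -3]].
M⁴ = P·diag(81, 1)·P⁻¹ = [[241, 240], [-160, -159]].
The requested entry is -159.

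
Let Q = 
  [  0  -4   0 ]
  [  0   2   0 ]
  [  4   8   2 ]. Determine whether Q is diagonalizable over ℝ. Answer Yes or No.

Yes

Characteristic polynomial: p(t) = t^3 - 4t^2 + 4t = t(t - 2)^2.
t = 2 has algebraic multiplicity 2; rank(Q − 2I) = 1, so geometric multiplicity = 2.
Every eigenvalue has geometric = algebraic multiplicity, so Q is diagonalizable.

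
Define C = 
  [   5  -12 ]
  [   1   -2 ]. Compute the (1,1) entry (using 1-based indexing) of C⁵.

125

Characteristic polynomial: λ^2 - 3λ + 2 = (λ - 2)(λ - 1), so the eigenvalues are 1, 2.
λ=1: eigenvector (-3, -1).
λ=2: eigenvector (4, 1).
P = [[-3, 4], [-1, 1]], D = diag(1, 2), P⁻¹ = [[1, -4], [1, -3]].
C⁵ = P·diag(1, 32)·P⁻¹ = [[125, -372], [31, -92]].
The requested entry is 125.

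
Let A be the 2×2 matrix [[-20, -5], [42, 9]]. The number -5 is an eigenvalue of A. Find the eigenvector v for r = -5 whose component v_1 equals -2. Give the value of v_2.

A + 5I = [[-15, -5], [42, 14]].
Solving (A + 5I)v = 0 gives the eigenspace spanned by (-2, 6).
With v_1 = -2, v = (-2, 6), so v_2 = 6.

6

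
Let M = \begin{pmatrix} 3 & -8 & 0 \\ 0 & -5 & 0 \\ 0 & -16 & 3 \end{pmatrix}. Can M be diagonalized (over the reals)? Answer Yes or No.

Yes

Characteristic polynomial: p(t) = t^3 - t^2 - 21t + 45 = (t - 3)^2(t + 5).
t = 3 has algebraic multiplicity 2; rank(M − 3I) = 1, so geometric multiplicity = 2.
Every eigenvalue has geometric = algebraic multiplicity, so M is diagonalizable.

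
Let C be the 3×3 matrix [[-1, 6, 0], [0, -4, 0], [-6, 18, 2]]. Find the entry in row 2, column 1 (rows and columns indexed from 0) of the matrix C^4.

Characteristic polynomial: λ^3 + 3λ^2 - 6λ - 8 = (λ - 2)(λ + 1)(λ + 4), so the eigenvalues are -4, -1, 2.
λ=-1: eigenvector (1, 0, 2).
λ=2: eigenvector (0, 0, 1).
λ=-4: eigenvector (-2, 1, -5).
P = [[1, 0, -2], [0, 0, 1], [2, 1, -5]], D = diag(-1, 2, -4), P⁻¹ = [[1, 2, 0], [-2, 1, 1], [0, 1, 0]].
C⁴ = P·diag(1, 16, 256)·P⁻¹ = [[1, -510, 0], [0, 256, 0], [-30, -1260, 16]].
The requested entry is -1260.

-1260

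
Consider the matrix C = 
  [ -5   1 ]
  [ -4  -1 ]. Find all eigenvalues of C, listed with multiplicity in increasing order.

-3, -3

Characteristic polynomial: p(r) = r^2 + 6r + 9 = (r + 3)^2.
Roots (with multiplicity): -3, -3.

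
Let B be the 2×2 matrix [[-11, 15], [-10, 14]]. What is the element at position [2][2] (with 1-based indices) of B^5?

3074

Characteristic polynomial: s^2 - 3s - 4 = (s - 4)(s + 1), so the eigenvalues are -1, 4.
s=4: eigenvector (1, 1).
s=-1: eigenvector (3, 2).
P = [[1, 3], [1, 2]], D = diag(4, -1), P⁻¹ = [[-2, 3], [1, -1]].
B⁵ = P·diag(1024, -1)·P⁻¹ = [[-2051, 3075], [-2050, 3074]].
The requested entry is 3074.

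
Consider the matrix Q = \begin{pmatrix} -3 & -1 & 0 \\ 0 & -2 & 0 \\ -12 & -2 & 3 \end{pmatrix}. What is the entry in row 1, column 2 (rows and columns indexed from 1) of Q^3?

-19

Characteristic polynomial: r^3 + 2r^2 - 9r - 18 = (r - 3)(r + 2)(r + 3), so the eigenvalues are -3, -2, 3.
r=-3: eigenvector (1, 0, 2).
r=-2: eigenvector (-1, 1, -2).
r=3: eigenvector (0, 0, 1).
P = [[1, -1, 0], [0, 1, 0], [2, -2, 1]], D = diag(-3, -2, 3), P⁻¹ = [[1, 1, 0], [0, 1, 0], [-2, 0, 1]].
Q³ = P·diag(-27, -8, 27)·P⁻¹ = [[-27, -19, 0], [0, -8, 0], [-108, -38, 27]].
The requested entry is -19.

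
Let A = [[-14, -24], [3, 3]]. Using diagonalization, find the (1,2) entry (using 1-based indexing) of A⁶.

744744

Characteristic polynomial: μ^2 + 11μ + 30 = (μ + 5)(μ + 6), so the eigenvalues are -6, -5.
μ=-6: eigenvector (-3, 1).
μ=-5: eigenvector (-8, 3).
P = [[-3, -8], [1, 3]], D = diag(-6, -5), P⁻¹ = [[-3, -8], [1, 3]].
A⁶ = P·diag(46656, 15625)·P⁻¹ = [[294904, 744744], [-93093, -232623]].
The requested entry is 744744.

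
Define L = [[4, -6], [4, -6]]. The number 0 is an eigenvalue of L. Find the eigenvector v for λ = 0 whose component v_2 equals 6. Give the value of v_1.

L = [[4, -6], [4, -6]].
Solving (L)v = 0 gives the eigenspace spanned by (9, 6).
With v_2 = 6, v = (9, 6), so v_1 = 9.

9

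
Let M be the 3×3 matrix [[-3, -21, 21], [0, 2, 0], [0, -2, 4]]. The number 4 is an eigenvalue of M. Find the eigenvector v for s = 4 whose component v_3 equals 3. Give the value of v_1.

9

M − 4I = [[-7, -21, 21], [0, -2, 0], [0, -2, 0]].
Solving (M − 4I)v = 0 gives the eigenspace spanned by (9, 0, 3).
With v_3 = 3, v = (9, 0, 3), so v_1 = 9.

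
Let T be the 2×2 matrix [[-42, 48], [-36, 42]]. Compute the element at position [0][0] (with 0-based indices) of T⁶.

46656

Characteristic polynomial: μ^2 - 36 = (μ - 6)(μ + 6), so the eigenvalues are -6, 6.
μ=6: eigenvector (1, 1).
μ=-6: eigenvector (4, 3).
P = [[1, 4], [1, 3]], D = diag(6, -6), P⁻¹ = [[-3, 4], [1, -1]].
T⁶ = P·diag(46656, 46656)·P⁻¹ = [[46656, 0], [0, 46656]].
The requested entry is 46656.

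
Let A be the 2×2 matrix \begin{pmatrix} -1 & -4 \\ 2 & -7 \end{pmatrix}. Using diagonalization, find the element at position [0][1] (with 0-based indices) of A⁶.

Characteristic polynomial: λ^2 + 8λ + 15 = (λ + 3)(λ + 5), so the eigenvalues are -5, -3.
λ=-5: eigenvector (1, 1).
λ=-3: eigenvector (-2, -1).
P = [[1, -2], [1, -1]], D = diag(-5, -3), P⁻¹ = [[-1, 2], [-1, 1]].
A⁶ = P·diag(15625, 729)·P⁻¹ = [[-14167, 29792], [-14896, 30521]].
The requested entry is 29792.

29792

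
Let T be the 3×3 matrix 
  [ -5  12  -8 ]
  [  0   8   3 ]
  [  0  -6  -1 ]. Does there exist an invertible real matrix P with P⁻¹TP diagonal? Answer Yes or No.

Yes

Characteristic polynomial: p(s) = s^3 - 2s^2 - 25s + 50 = (s - 5)(s - 2)(s + 5).
All 3 eigenvalues are distinct, so T is diagonalizable.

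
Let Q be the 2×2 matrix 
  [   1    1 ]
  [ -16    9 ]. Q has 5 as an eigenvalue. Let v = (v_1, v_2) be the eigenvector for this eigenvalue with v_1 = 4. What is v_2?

16

Q − 5I = [[-4, 1], [-16, 4]].
Solving (Q − 5I)v = 0 gives the eigenspace spanned by (4, 16).
With v_1 = 4, v = (4, 16), so v_2 = 16.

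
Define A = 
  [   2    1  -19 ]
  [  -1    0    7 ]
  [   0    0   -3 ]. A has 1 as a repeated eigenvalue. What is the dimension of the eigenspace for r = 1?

1

A − 1I = [[1, 1, -19], [-1, -1, 7], [0, 0, -4]].
This matrix has rank 2, so its null space has dimension 3 − 2 = 1.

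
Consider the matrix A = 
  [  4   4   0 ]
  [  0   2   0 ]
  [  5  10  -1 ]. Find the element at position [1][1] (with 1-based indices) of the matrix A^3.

Characteristic polynomial: r^3 - 5r^2 + 2r + 8 = (r - 4)(r - 2)(r + 1), so the eigenvalues are -1, 2, 4.
r=4: eigenvector (1, 0, 1).
r=2: eigenvector (-2, 1, 0).
r=-1: eigenvector (0, 0, -1).
P = [[1, -2, 0], [0, 1, 0], [1, 0, -1]], D = diag(4, 2, -1), P⁻¹ = [[1, 2, 0], [0, 1, 0], [1, 2, -1]].
A³ = P·diag(64, 8, -1)·P⁻¹ = [[64, 112, 0], [0, 8, 0], [65, 130, -1]].
The requested entry is 64.

64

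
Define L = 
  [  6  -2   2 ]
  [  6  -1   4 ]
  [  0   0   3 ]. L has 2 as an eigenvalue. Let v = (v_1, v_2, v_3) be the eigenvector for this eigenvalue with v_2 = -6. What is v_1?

L − 2I = [[4, -2, 2], [6, -3, 4], [0, 0, 1]].
Solving (L − 2I)v = 0 gives the eigenspace spanned by (-3, -6, 0).
With v_2 = -6, v = (-3, -6, 0), so v_1 = -3.

-3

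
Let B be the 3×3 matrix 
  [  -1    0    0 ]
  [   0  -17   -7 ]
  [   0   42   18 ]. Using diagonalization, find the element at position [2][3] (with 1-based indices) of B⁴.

Characteristic polynomial: μ^3 - 13μ - 12 = (μ - 4)(μ + 1)(μ + 3), so the eigenvalues are -3, -1, 4.
μ=4: eigenvector (0, 1, -3).
μ=-1: eigenvector (1, 0, 0).
μ=-3: eigenvector (0, 1, -2).
P = [[0, 1, 0], [1, 0, 1], [-3, 0, -2]], D = diag(4, -1, -3), P⁻¹ = [[0, -2, -1], [1, 0, 0], [0, 3, 1]].
B⁴ = P·diag(256, 1, 81)·P⁻¹ = [[1, 0, 0], [0, -269, -175], [0, 1050, 606]].
The requested entry is -175.

-175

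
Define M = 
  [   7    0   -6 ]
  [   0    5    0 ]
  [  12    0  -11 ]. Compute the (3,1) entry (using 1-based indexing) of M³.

252

Characteristic polynomial: t^3 - t^2 - 25t + 25 = (t - 5)(t - 1)(t + 5), so the eigenvalues are -5, 1, 5.
t=1: eigenvector (1, 0, 1).
t=5: eigenvector (0, 1, 0).
t=-5: eigenvector (1, 0, 2).
P = [[1, 0, 1], [0, 1, 0], [1, 0, 2]], D = diag(1, 5, -5), P⁻¹ = [[2, 0, -1], [0, 1, 0], [-1, 0, 1]].
M³ = P·diag(1, 125, -125)·P⁻¹ = [[127, 0, -126], [0, 125, 0], [252, 0, -251]].
The requested entry is 252.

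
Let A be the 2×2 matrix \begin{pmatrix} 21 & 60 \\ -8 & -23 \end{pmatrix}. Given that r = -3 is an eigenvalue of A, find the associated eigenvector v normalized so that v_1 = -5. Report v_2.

A + 3I = [[24, 60], [-8, -20]].
Solving (A + 3I)v = 0 gives the eigenspace spanned by (-5, 2).
With v_1 = -5, v = (-5, 2), so v_2 = 2.

2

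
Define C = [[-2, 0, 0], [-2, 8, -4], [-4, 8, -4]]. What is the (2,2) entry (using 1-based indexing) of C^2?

32

Characteristic polynomial: s^3 - 2s^2 - 8s = s(s - 4)(s + 2), so the eigenvalues are -2, 0, 4.
s=-2: eigenvector (1, 1, 2).
s=4: eigenvector (0, 1, 1).
s=0: eigenvector (0, 1, 2).
P = [[1, 0, 0], [1, 1, 1], [2, 1, 2]], D = diag(-2, 4, 0), P⁻¹ = [[1, 0, 0], [0, 2, -1], [-1, -1, 1]].
C² = P·diag(4, 16, 0)·P⁻¹ = [[4, 0, 0], [4, 32, -16], [8, 32, -16]].
The requested entry is 32.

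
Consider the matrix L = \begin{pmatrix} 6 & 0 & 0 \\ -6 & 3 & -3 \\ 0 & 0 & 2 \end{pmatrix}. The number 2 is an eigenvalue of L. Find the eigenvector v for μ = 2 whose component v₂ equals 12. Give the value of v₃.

L − 2I = [[4, 0, 0], [-6, 1, -3], [0, 0, 0]].
Solving (L − 2I)v = 0 gives the eigenspace spanned by (0, 12, 4).
With v₂ = 12, v = (0, 12, 4), so v₃ = 4.

4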